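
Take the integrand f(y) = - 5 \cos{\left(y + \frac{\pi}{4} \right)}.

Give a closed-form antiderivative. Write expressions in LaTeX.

An antiderivative is F(y) = - 5 \sin{\left(y + \frac{\pi}{4} \right)}.

An antiderivative F(y) passes only if d/dy[F] lands on f(y) exactly.
Check: d/dy[- 5 \sin{\left(y + \frac{\pi}{4} \right)}] = - 5 \cos{\left(y + \frac{\pi}{4} \right)} = f(y).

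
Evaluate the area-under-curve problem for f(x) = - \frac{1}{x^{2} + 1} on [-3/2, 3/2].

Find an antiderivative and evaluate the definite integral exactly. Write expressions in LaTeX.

Differentiate the proposed F(x) back; it has to land on f(x) exactly.
F(x) = - \operatorname{atan}{\left(x \right)} is an antiderivative of f.
Check: d/dx[- \operatorname{atan}{\left(x \right)}] = - \frac{1}{x^{2} + 1} = f(x).
F(3/2) = - \operatorname{atan}{\left(\frac{3}{2} \right)}; F(-3/2) = \operatorname{atan}{\left(\frac{3}{2} \right)}.
Integral = F(3/2) - F(-3/2) = - 2 \operatorname{atan}{\left(\frac{3}{2} \right)}.

Antiderivative: F(x) = - \operatorname{atan}{\left(x \right)}; value = - 2 \operatorname{atan}{\left(\frac{3}{2} \right)}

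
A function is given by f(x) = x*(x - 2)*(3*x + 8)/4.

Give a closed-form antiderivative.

For F(x) to be correct the identity F'(x) - f(x) = 0 must hold.
Check: d/dx[x**2*(9*x**2 + 8*x - 96)/48] = 3*x**3/4 + x**2/2 - 4*x, which equals f(x).

An antiderivative is F(x) = x**2*(9*x**2 + 8*x - 96)/48.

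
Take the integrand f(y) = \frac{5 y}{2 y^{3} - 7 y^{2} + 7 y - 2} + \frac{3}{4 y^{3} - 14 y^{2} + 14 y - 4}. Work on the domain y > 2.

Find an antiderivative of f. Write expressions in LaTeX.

Factor the denominator (2 \left(y - 2\right) \left(y - 1\right) \left(2 y - 1\right)) and decompose: f = \frac{16}{3 \left(2 y - 1\right)} - \frac{13}{2 \left(y - 1\right)} + \frac{23}{6 \left(y - 2\right)}; each piece integrates to a log, atan, or power term.
Check: d/dy[\frac{23 \log{\left(y - 2 \right)}}{6} - \frac{13 \log{\left(y - 1 \right)}}{2} + \frac{8 \log{\left(y - \frac{1}{2} \right)}}{3}] = \frac{10 y + 3}{4 y^{3} - 14 y^{2} + 14 y - 4}, which equals f(y).

An antiderivative is F(y) = \frac{23 \log{\left(y - 2 \right)}}{6} - \frac{13 \log{\left(y - 1 \right)}}{2} + \frac{8 \log{\left(y - \frac{1}{2} \right)}}{3}.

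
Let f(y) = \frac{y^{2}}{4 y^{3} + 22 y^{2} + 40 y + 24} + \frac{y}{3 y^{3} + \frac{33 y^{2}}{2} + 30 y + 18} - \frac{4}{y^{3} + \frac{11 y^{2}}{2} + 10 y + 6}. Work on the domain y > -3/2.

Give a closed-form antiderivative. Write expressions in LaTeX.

An antiderivative is F(y) = \frac{- 189 y \log{\left(y + \frac{3}{2} \right)} + 192 y \log{\left(y + 2 \right)} - 378 \log{\left(y + \frac{3}{2} \right)} + 384 \log{\left(y + 2 \right)} - 88}{12 y + 24}.

Factor the denominator (6 \left(y + 2\right)^{2} \left(2 y + 3\right)) and decompose: f = - \frac{63}{2 \left(2 y + 3\right)} + \frac{16}{y + 2} + \frac{22}{3 \left(y + 2\right)^{2}}; each piece integrates to a log, atan, or power term.
Check: d/dy[\frac{- 189 y \log{\left(y + \frac{3}{2} \right)} + 192 y \log{\left(y + 2 \right)} - 378 \log{\left(y + \frac{3}{2} \right)} + 384 \log{\left(y + 2 \right)} - 88}{12 y + 24}] = \frac{3 y^{2} + 4 y - 48}{12 y^{3} + 66 y^{2} + 120 y + 72}, which equals f(y).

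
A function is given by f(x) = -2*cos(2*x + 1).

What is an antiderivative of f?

Check any antiderivative F(x) by computing F'(x) and comparing it with f(x).
Check: d/dx[-sin(2*x + 1)] = -2*cos(2*x + 1) = f(x).

An antiderivative is F(x) = -sin(2*x + 1).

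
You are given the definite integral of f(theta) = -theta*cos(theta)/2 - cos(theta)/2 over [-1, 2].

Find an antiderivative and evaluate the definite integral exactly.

Antiderivative: F(theta) = (-theta*sin(theta) - sin(theta) - cos(theta))/2; value = -3*sin(2)/2 - cos(2)/2 + cos(1)/2

Integrate term by term and add the pieces.
F(theta) = (-theta*sin(theta) - sin(theta) - cos(theta))/2 is an antiderivative of f.
Check: d/dtheta[(-theta*sin(theta) - sin(theta) - cos(theta))/2] = -theta*cos(theta)/2 - cos(theta)/2 = f(theta).
F(2) = -3*sin(2)/2 - cos(2)/2; F(-1) = -cos(1)/2.
Integral = F(2) - F(-1) = -3*sin(2)/2 - cos(2)/2 + cos(1)/2.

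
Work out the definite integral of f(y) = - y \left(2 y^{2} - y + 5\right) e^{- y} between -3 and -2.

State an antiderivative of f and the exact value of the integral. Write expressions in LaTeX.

Antiderivative: F(y) = 2 y^{3} e^{- y} + 5 y^{2} e^{- y} + 15 y e^{- y} + 15 e^{- y}; value = - 11 e^{2} + 39 e^{3}

f has the shape u'v + uv' for u = 2 y^{3} + 5 y^{2} + 15 y + 15 and v = e^{- y} — it is the derivative of the product u*v.
F(y) = 2 y^{3} e^{- y} + 5 y^{2} e^{- y} + 15 y e^{- y} + 15 e^{- y} is an antiderivative of f.
Check: d/dy[2 y^{3} e^{- y} + 5 y^{2} e^{- y} + 15 y e^{- y} + 15 e^{- y}] = \left(- 2 y^{3} + y^{2} - 5 y\right) e^{- y}, which equals f(y).
F(-2) = - 11 e^{2}; F(-3) = - 39 e^{3}.
Integral = F(-2) - F(-3) = - 11 e^{2} + 39 e^{3}.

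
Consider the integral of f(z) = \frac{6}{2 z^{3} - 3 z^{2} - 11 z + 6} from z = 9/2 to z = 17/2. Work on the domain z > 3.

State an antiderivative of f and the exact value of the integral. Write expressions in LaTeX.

Antiderivative: F(z) = \frac{6 \left(- 2 \log{\left(2 z - 1 \right)} + \log{\left(z^{2} - z - 6 \right)}\right)}{25}; value = - \frac{12 \log{\left(16 \right)}}{25} - \frac{6 \log{\left(\frac{39}{4} \right)}}{25} + \frac{6 \log{\left(\frac{231}{4} \right)}}{25} + \frac{12 \log{\left(8 \right)}}{25}

Factor the denominator (\left(z - 3\right) \left(z + 2\right) \left(2 z - 1\right)) and decompose: f = - \frac{24}{25 \left(2 z - 1\right)} + \frac{6}{25 \left(z + 2\right)} + \frac{6}{25 \left(z - 3\right)}; each piece integrates to a log, atan, or power term.
F(z) = \frac{6 \left(- 2 \log{\left(2 z - 1 \right)} + \log{\left(z^{2} - z - 6 \right)}\right)}{25} is an antiderivative of f.
Check: d/dz[\frac{6 \left(- 2 \log{\left(2 z - 1 \right)} + \log{\left(z^{2} - z - 6 \right)}\right)}{25}] = \frac{6}{2 z^{3} - 3 z^{2} - 11 z + 6} = f(z).
F(17/2) = - \frac{12 \log{\left(16 \right)}}{25} + \frac{6 \log{\left(\frac{231}{4} \right)}}{25}; F(9/2) = - \frac{12 \log{\left(8 \right)}}{25} + \frac{6 \log{\left(\frac{39}{4} \right)}}{25}.
Integral = F(17/2) - F(9/2) = - \frac{12 \log{\left(16 \right)}}{25} - \frac{6 \log{\left(\frac{39}{4} \right)}}{25} + \frac{6 \log{\left(\frac{231}{4} \right)}}{25} + \frac{12 \log{\left(8 \right)}}{25}.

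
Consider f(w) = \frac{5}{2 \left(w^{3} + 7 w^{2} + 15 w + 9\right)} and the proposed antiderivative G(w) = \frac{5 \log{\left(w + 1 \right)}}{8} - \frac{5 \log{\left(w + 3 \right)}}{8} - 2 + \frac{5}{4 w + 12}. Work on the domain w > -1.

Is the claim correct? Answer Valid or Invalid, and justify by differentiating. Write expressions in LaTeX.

d/dw[G] = \frac{5}{2 w^{3} + 14 w^{2} + 30 w + 18}
This equals f(w) exactly, so the claim holds.

Valid - differentiating G returns exactly f.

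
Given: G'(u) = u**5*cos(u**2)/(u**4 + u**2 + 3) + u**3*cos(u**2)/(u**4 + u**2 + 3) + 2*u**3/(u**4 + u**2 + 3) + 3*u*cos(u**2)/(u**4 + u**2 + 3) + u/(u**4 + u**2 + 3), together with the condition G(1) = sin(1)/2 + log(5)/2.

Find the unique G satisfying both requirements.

G(u) = (log(u**4 + u**2 + 3) + sin(u**2))/2

The integrand splits into summands that can be handled one at a time.
A general antiderivative is log(u**4 + u**2 + 3)/2 + sin(u**2)/2 + C.
The condition gives C = sin(1)/2 + log(5)/2 - (sin(1)/2 + log(5)/2) = 0.
So G(u) = (log(u**4 + u**2 + 3) + sin(u**2))/2.
Check: d/du[(log(u**4 + u**2 + 3) + sin(u**2))/2] = (u**5*cos(u**2) + u**3*cos(u**2) + 2*u**3 + 3*u*cos(u**2) + u)/(u**4 + u**2 + 3), which equals G'(u).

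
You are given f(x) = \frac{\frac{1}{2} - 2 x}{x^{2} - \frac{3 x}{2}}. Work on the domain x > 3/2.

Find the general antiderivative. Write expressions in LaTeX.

F(x) = - \frac{\log{\left(x \right)}}{3} - \frac{5 \log{\left(x - \frac{3}{2} \right)}}{3} + C

Factor the denominator (x \left(2 x - 3\right)) and decompose: f = - \frac{10}{3 \left(2 x - 3\right)} - \frac{1}{3 x}; each piece integrates to a log, atan, or power term.
Check: d/dx[- \frac{\log{\left(x \right)}}{3} - \frac{5 \log{\left(x - \frac{3}{2} \right)}}{3}] = \frac{1 - 4 x}{2 x^{2} - 3 x}, which equals f(x).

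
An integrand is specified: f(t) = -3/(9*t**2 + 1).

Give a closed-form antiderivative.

An antiderivative is F(t) = -atan(3*t).

An antiderivative F(t) passes only if d/dt[F] lands on f(t) exactly.
Check: d/dt[-atan(3*t)] = -3/(9*t**2 + 1) = f(t).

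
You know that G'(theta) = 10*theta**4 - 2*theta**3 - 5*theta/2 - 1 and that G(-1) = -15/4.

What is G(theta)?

G(theta) = (8*theta**5 - 2*theta**4 - 5*theta**2 - 4*theta - 4)/4

Integrate term by term and add the pieces.
A general antiderivative is 2*theta**5 - theta**4/2 - 5*theta**2/4 - theta + C.
The condition gives C = -15/4 - (-11/4) = -1.
So G(theta) = (8*theta**5 - 2*theta**4 - 5*theta**2 - 4*theta - 4)/4.
Check: d/dtheta[(8*theta**5 - 2*theta**4 - 5*theta**2 - 4*theta - 4)/4] = 10*theta**4 - 2*theta**3 - 5*theta/2 - 1 = G'(theta).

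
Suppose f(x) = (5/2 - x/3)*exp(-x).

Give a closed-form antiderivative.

An antiderivative is F(x) = (2*x - 13)*exp(-x)/6.

Recognize the product-rule pattern: f = u'v + uv' with u = x/3 - 13/6, v = exp(-x), so integration by parts undoes it.
Check: d/dx[(2*x - 13)*exp(-x)/6] = (15 - 2*x)*exp(-x)/6, which equals f(x).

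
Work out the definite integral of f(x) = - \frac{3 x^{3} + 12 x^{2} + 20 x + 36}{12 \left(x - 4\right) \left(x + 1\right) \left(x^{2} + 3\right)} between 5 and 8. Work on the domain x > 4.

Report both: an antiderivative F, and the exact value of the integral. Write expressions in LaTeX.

Antiderivative: F(x) = \frac{- 800 \log{\left(x - 4 \right)} + 190 \log{\left(x + 1 \right)} + 77 \log{\left(x^{2} + 3 \right)} + 66 \sqrt{3} \operatorname{atan}{\left(\frac{\sqrt{3} x}{3} \right)}}{1824}; value = - \frac{25 \log{\left(4 \right)}}{57} - \frac{5 \log{\left(6 \right)}}{48} - \frac{77 \log{\left(28 \right)}}{1824} - \frac{11 \sqrt{3} \operatorname{atan}{\left(\frac{5 \sqrt{3}}{3} \right)}}{304} + \frac{11 \sqrt{3} \operatorname{atan}{\left(\frac{8 \sqrt{3}}{3} \right)}}{304} + \frac{77 \log{\left(67 \right)}}{1824} + \frac{5 \log{\left(9 \right)}}{48}

The denominator factors as 12 \left(x - 4\right) \left(x + 1\right) \left(x^{2} + 3\right); partial fractions split f into directly integrable pieces: \frac{11 \left(7 x + 9\right)}{912 \left(x^{2} + 3\right)} + \frac{5}{48 \left(x + 1\right)} - \frac{25}{57 \left(x - 4\right)}.
F(x) = \frac{- 800 \log{\left(x - 4 \right)} + 190 \log{\left(x + 1 \right)} + 77 \log{\left(x^{2} + 3 \right)} + 66 \sqrt{3} \operatorname{atan}{\left(\frac{\sqrt{3} x}{3} \right)}}{1824} is an antiderivative of f.
Check: d/dx[\frac{- 800 \log{\left(x - 4 \right)} + 190 \log{\left(x + 1 \right)} + 77 \log{\left(x^{2} + 3 \right)} + 66 \sqrt{3} \operatorname{atan}{\left(\frac{\sqrt{3} x}{3} \right)}}{1824}] = \frac{- 3 x^{3} - 12 x^{2} - 20 x - 36}{12 x^{4} - 36 x^{3} - 12 x^{2} - 108 x - 144}, which equals f(x).
F(8) = - \frac{25 \log{\left(4 \right)}}{57} + \frac{11 \sqrt{3} \operatorname{atan}{\left(\frac{8 \sqrt{3}}{3} \right)}}{304} + \frac{77 \log{\left(67 \right)}}{1824} + \frac{5 \log{\left(9 \right)}}{48}; F(5) = \frac{11 \sqrt{3} \operatorname{atan}{\left(\frac{5 \sqrt{3}}{3} \right)}}{304} + \frac{77 \log{\left(28 \right)}}{1824} + \frac{5 \log{\left(6 \right)}}{48}.
Integral = F(8) - F(5) = - \frac{25 \log{\left(4 \right)}}{57} - \frac{5 \log{\left(6 \right)}}{48} - \frac{77 \log{\left(28 \right)}}{1824} - \frac{11 \sqrt{3} \operatorname{atan}{\left(\frac{5 \sqrt{3}}{3} \right)}}{304} + \frac{11 \sqrt{3} \operatorname{atan}{\left(\frac{8 \sqrt{3}}{3} \right)}}{304} + \frac{77 \log{\left(67 \right)}}{1824} + \frac{5 \log{\left(9 \right)}}{48}.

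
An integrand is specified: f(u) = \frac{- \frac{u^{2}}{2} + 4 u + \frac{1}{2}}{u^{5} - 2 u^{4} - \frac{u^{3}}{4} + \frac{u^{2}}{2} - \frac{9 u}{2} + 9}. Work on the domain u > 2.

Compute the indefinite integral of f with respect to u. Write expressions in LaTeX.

Factor the denominator (\left(u - 2\right) \left(2 u - 3\right) \left(2 u + 3\right) \left(u^{2} + 2\right)) and decompose: f = \frac{19 u - 10}{51 \left(u^{2} + 2\right)} - \frac{106}{357 \left(2 u + 3\right)} - \frac{86}{51 \left(2 u - 3\right)} + \frac{13}{21 \left(u - 2\right)}; each piece integrates to a log, atan, or power term.
Check: d/du[\frac{13 \log{\left(u - 2 \right)}}{21} - \frac{43 \log{\left(u - \frac{3}{2} \right)}}{51} - \frac{53 \log{\left(u + \frac{3}{2} \right)}}{357} + \frac{19 \log{\left(u^{2} + 2 \right)}}{102} - \frac{5 \sqrt{2} \operatorname{atan}{\left(\frac{\sqrt{2} u}{2} \right)}}{51}] = \frac{- 2 u^{2} + 16 u + 2}{4 u^{5} - 8 u^{4} - u^{3} + 2 u^{2} - 18 u + 36}, which equals f(u).

F(u) = \frac{13 \log{\left(u - 2 \right)}}{21} - \frac{43 \log{\left(u - \frac{3}{2} \right)}}{51} - \frac{53 \log{\left(u + \frac{3}{2} \right)}}{357} + \frac{19 \log{\left(u^{2} + 2 \right)}}{102} - \frac{5 \sqrt{2} \operatorname{atan}{\left(\frac{\sqrt{2} u}{2} \right)}}{51} + C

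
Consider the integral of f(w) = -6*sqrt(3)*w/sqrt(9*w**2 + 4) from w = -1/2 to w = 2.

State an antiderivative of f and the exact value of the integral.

Antiderivative: F(w) = -2*sqrt(3*w**2 + 4/3); value = -4*sqrt(30)/3 + 5*sqrt(3)/3

f matches the chain-rule pattern g'(h)*h' with inner function h(w) = 3*w**2 + 4/3; substituting u = h(w) collapses the integral.
F(w) = -2*sqrt(3*w**2 + 4/3) is an antiderivative of f.
Check: d/dw[-2*sqrt(3*w**2 + 4/3)] = -6*sqrt(3)*w/sqrt(9*w**2 + 4) = f(w).
F(2) = -4*sqrt(30)/3; F(-1/2) = -5*sqrt(3)/3.
Integral = F(2) - F(-1/2) = -4*sqrt(30)/3 + 5*sqrt(3)/3.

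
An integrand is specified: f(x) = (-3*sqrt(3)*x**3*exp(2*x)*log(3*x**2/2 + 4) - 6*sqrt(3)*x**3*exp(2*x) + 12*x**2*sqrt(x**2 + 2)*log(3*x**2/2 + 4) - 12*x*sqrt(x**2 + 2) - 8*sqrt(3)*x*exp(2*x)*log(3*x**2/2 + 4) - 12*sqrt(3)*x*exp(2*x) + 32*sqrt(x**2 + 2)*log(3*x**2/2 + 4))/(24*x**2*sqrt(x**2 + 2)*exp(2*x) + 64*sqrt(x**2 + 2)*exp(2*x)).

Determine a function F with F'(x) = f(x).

An antiderivative is F(x) = -(sqrt(3*x**2 + 6)/2 + exp(-2*x))*log(3*x**2/2 + 4)/4.

Recognize the product-rule pattern: f = u'v + uv' with u = -sqrt(3*x**2 + 6)/8 - exp(-2*x)/4, v = log(3*x**2/2 + 4), so integration by parts undoes it.
Check: d/dx[-(sqrt(3*x**2 + 6)/2 + exp(-2*x))*log(3*x**2/2 + 4)/4] = (-3*sqrt(3)*x**3*exp(2*x)*log(3*x**2/2 + 4) - 6*sqrt(3)*x**3*exp(2*x) + 12*x**2*sqrt(x**2 + 2)*log(3*x**2/2 + 4) - 12*x*sqrt(x**2 + 2) - 8*sqrt(3)*x*exp(2*x)*log(3*x**2/2 + 4) - 12*sqrt(3)*x*exp(2*x) + 32*sqrt(x**2 + 2)*log(3*x**2/2 + 4))/(24*x**2*sqrt(x**2 + 2)*exp(2*x) + 64*sqrt(x**2 + 2)*exp(2*x)) = f(x).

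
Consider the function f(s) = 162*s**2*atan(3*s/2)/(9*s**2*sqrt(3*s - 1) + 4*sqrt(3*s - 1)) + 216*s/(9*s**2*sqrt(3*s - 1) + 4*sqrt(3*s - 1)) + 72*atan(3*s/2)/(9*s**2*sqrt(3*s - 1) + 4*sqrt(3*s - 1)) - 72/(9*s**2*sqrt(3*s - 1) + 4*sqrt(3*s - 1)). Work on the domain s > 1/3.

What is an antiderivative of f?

f has the shape u'v + uv' for u = 12*sqrt(3*s - 1) and v = atan(3*s/2) — it is the derivative of the product u*v.
Check: d/ds[12*sqrt(3*s - 1)*atan(3*s/2)] = (162*s**2*atan(3*s/2) + 216*s + 72*atan(3*s/2) - 72)/(9*s**2*sqrt(3*s - 1) + 4*sqrt(3*s - 1)), which equals f(s).

An antiderivative is F(s) = 12*sqrt(3*s - 1)*atan(3*s/2).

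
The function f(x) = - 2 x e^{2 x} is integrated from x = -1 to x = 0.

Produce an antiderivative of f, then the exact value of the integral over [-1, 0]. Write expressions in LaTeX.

Antiderivative: F(x) = - x e^{2 x} + \frac{e^{2 x}}{2}; value = \frac{1}{2} - \frac{3}{2 e^{2}}

f has the shape u'v + uv' for u = \frac{1}{2} - x and v = e^{2 x} — it is the derivative of the product u*v.
F(x) = - x e^{2 x} + \frac{e^{2 x}}{2} is an antiderivative of f.
Check: d/dx[- x e^{2 x} + \frac{e^{2 x}}{2}] = - 2 x e^{2 x} = f(x).
F(0) = \frac{1}{2}; F(-1) = \frac{3}{2 e^{2}}.
Integral = F(0) - F(-1) = \frac{1}{2} - \frac{3}{2 e^{2}}.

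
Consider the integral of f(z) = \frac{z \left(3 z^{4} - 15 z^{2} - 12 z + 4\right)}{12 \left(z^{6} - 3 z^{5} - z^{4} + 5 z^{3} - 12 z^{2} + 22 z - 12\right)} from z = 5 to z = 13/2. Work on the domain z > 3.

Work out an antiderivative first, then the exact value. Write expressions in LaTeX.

Antiderivative: F(z) = \frac{1539 \left(z - 1\right) \log{\left(z - 3 \right)} + 3300 \left(z - 1\right) \log{\left(z - 1 \right)} + 176 \left(z - 1\right) \log{\left(z + 2 \right)} - 280 \left(z - 1\right) \log{\left(z^{2} + 2 \right)} + 2075 \sqrt{2} \left(z - 1\right) \operatorname{atan}{\left(\frac{\sqrt{2} z}{2} \right)} - 1650}{17820 \left(z - 1\right)}; value = - \frac{5 \log{\left(4 \right)}}{27} - \frac{415 \sqrt{2} \operatorname{atan}{\left(\frac{5 \sqrt{2}}{2} \right)}}{3564} - \frac{19 \log{\left(2 \right)}}{220} - \frac{14 \log{\left(\frac{177}{4} \right)}}{891} - \frac{4 \log{\left(7 \right)}}{405} + \frac{5}{792} + \frac{4 \log{\left(\frac{17}{2} \right)}}{405} + \frac{14 \log{\left(27 \right)}}{891} + \frac{19 \log{\left(\frac{7}{2} \right)}}{220} + \frac{415 \sqrt{2} \operatorname{atan}{\left(\frac{13 \sqrt{2}}{4} \right)}}{3564} + \frac{5 \log{\left(\frac{11}{2} \right)}}{27}

Factor the denominator (12 \left(z - 3\right) \left(z - 1\right)^{2} \left(z + 2\right) \left(z^{2} + 2\right)) and decompose: f = - \frac{56 z - 415}{1782 \left(z^{2} + 2\right)} + \frac{4}{405 \left(z + 2\right)} + \frac{5}{27 \left(z - 1\right)} + \frac{5}{54 \left(z - 1\right)^{2}} + \frac{19}{220 \left(z - 3\right)}; each piece integrates to a log, atan, or power term.
F(z) = \frac{1539 \left(z - 1\right) \log{\left(z - 3 \right)} + 3300 \left(z - 1\right) \log{\left(z - 1 \right)} + 176 \left(z - 1\right) \log{\left(z + 2 \right)} - 280 \left(z - 1\right) \log{\left(z^{2} + 2 \right)} + 2075 \sqrt{2} \left(z - 1\right) \operatorname{atan}{\left(\frac{\sqrt{2} z}{2} \right)} - 1650}{17820 \left(z - 1\right)} is an antiderivative of f.
Check: d/dz[\frac{1539 \left(z - 1\right) \log{\left(z - 3 \right)} + 3300 \left(z - 1\right) \log{\left(z - 1 \right)} + 176 \left(z - 1\right) \log{\left(z + 2 \right)} - 280 \left(z - 1\right) \log{\left(z^{2} + 2 \right)} + 2075 \sqrt{2} \left(z - 1\right) \operatorname{atan}{\left(\frac{\sqrt{2} z}{2} \right)} - 1650}{17820 \left(z - 1\right)}] = \frac{3 z^{5} - 15 z^{3} - 12 z^{2} + 4 z}{12 z^{6} - 36 z^{5} - 12 z^{4} + 60 z^{3} - 144 z^{2} + 264 z - 144}, which equals f(z).
F(13/2) = - \frac{14 \log{\left(\frac{177}{4} \right)}}{891} - \frac{5}{297} + \frac{4 \log{\left(\frac{17}{2} \right)}}{405} + \frac{19 \log{\left(\frac{7}{2} \right)}}{220} + \frac{415 \sqrt{2} \operatorname{atan}{\left(\frac{13 \sqrt{2}}{4} \right)}}{3564} + \frac{5 \log{\left(\frac{11}{2} \right)}}{27}; F(5) = - \frac{14 \log{\left(27 \right)}}{891} - \frac{5}{216} + \frac{4 \log{\left(7 \right)}}{405} + \frac{19 \log{\left(2 \right)}}{220} + \frac{415 \sqrt{2} \operatorname{atan}{\left(\frac{5 \sqrt{2}}{2} \right)}}{3564} + \frac{5 \log{\left(4 \right)}}{27}.
Integral = F(13/2) - F(5) = - \frac{5 \log{\left(4 \right)}}{27} - \frac{415 \sqrt{2} \operatorname{atan}{\left(\frac{5 \sqrt{2}}{2} \right)}}{3564} - \frac{19 \log{\left(2 \right)}}{220} - \frac{14 \log{\left(\frac{177}{4} \right)}}{891} - \frac{4 \log{\left(7 \right)}}{405} + \frac{5}{792} + \frac{4 \log{\left(\frac{17}{2} \right)}}{405} + \frac{14 \log{\left(27 \right)}}{891} + \frac{19 \log{\left(\frac{7}{2} \right)}}{220} + \frac{415 \sqrt{2} \operatorname{atan}{\left(\frac{13 \sqrt{2}}{4} \right)}}{3564} + \frac{5 \log{\left(\frac{11}{2} \right)}}{27}.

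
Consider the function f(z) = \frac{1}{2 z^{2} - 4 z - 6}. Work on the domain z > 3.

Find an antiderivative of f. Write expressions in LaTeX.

Factor the denominator (2 \left(z - 3\right) \left(z + 1\right)) and decompose: f = - \frac{1}{8 \left(z + 1\right)} + \frac{1}{8 \left(z - 3\right)}; each piece integrates to a log, atan, or power term.
Check: d/dz[\frac{\log{\left(z - 3 \right)}}{8} - \frac{\log{\left(z + 1 \right)}}{8}] = \frac{1}{2 z^{2} - 4 z - 6} = f(z).

An antiderivative is F(z) = \frac{\log{\left(z - 3 \right)}}{8} - \frac{\log{\left(z + 1 \right)}}{8}.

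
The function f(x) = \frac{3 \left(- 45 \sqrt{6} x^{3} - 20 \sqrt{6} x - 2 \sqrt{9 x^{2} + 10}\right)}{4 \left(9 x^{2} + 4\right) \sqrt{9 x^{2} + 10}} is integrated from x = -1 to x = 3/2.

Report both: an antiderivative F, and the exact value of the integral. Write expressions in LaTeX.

Recover f(x) by differentiating a candidate F(x); any mismatch rules it out.
F(x) = - \frac{5 \sqrt{6} \sqrt{9 x^{2} + 10} + 3 \operatorname{atan}{\left(\frac{3 x}{2} \right)}}{12} is an antiderivative of f.
Check: d/dx[- \frac{5 \sqrt{6} \sqrt{9 x^{2} + 10} + 3 \operatorname{atan}{\left(\frac{3 x}{2} \right)}}{12}] = \frac{- 135 \sqrt{6} x^{3} - 60 \sqrt{6} x - 6 \sqrt{9 x^{2} + 10}}{36 x^{2} \sqrt{9 x^{2} + 10} + 16 \sqrt{9 x^{2} + 10}}, which equals f(x).
F(3/2) = - \frac{55 \sqrt{6}}{24} - \frac{\operatorname{atan}{\left(\frac{9}{4} \right)}}{4}; F(-1) = - \frac{5 \sqrt{114}}{12} + \frac{\operatorname{atan}{\left(\frac{3}{2} \right)}}{4}.
Integral = F(3/2) - F(-1) = - \frac{55 \sqrt{6}}{24} - \frac{\operatorname{atan}{\left(\frac{9}{4} \right)}}{4} - \frac{\operatorname{atan}{\left(\frac{3}{2} \right)}}{4} + \frac{5 \sqrt{114}}{12}.

Antiderivative: F(x) = - \frac{5 \sqrt{6} \sqrt{9 x^{2} + 10} + 3 \operatorname{atan}{\left(\frac{3 x}{2} \right)}}{12}; value = - \frac{55 \sqrt{6}}{24} - \frac{\operatorname{atan}{\left(\frac{9}{4} \right)}}{4} - \frac{\operatorname{atan}{\left(\frac{3}{2} \right)}}{4} + \frac{5 \sqrt{114}}{12}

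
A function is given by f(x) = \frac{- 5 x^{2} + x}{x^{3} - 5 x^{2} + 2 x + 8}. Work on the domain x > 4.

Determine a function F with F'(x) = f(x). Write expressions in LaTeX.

An antiderivative is F(x) = - \frac{38 \log{\left(x - 4 \right)}}{5} + 3 \log{\left(x - 2 \right)} - \frac{2 \log{\left(x + 1 \right)}}{5}.

Factor the denominator (\left(x - 4\right) \left(x - 2\right) \left(x + 1\right)) and decompose: f = - \frac{2}{5 \left(x + 1\right)} + \frac{3}{x - 2} - \frac{38}{5 \left(x - 4\right)}; each piece integrates to a log, atan, or power term.
Check: d/dx[- \frac{38 \log{\left(x - 4 \right)}}{5} + 3 \log{\left(x - 2 \right)} - \frac{2 \log{\left(x + 1 \right)}}{5}] = \frac{- 5 x^{2} + x}{x^{3} - 5 x^{2} + 2 x + 8} = f(x).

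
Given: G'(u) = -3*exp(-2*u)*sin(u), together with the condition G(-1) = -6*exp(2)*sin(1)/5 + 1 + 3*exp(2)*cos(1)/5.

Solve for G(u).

G(u) = 1 + 6*exp(-2*u)*sin(u)/5 + 3*exp(-2*u)*cos(u)/5

Recover the given G'(u) by differentiating a candidate G(u); any mismatch rules it out.
A general antiderivative is 6*exp(-2*u)*sin(u)/5 + 3*exp(-2*u)*cos(u)/5 + C.
The condition gives C = -6*exp(2)*sin(1)/5 + 1 + 3*exp(2)*cos(1)/5 - (-6*exp(2)*sin(1)/5 + 3*exp(2)*cos(1)/5) = 1.
So G(u) = 1 + 6*exp(-2*u)*sin(u)/5 + 3*exp(-2*u)*cos(u)/5.
Check: d/du[1 + 6*exp(-2*u)*sin(u)/5 + 3*exp(-2*u)*cos(u)/5] = -3*exp(-2*u)*sin(u) = G'(u).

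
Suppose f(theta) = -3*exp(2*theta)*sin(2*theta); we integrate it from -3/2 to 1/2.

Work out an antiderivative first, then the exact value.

Antiderivative: F(theta) = -3*exp(2*theta)*sin(2*theta)/4 + 3*exp(2*theta)*cos(2*theta)/4; value = -3*exp(1)*sin(1)/4 - 3*exp(-3)*sin(3)/4 - 3*exp(-3)*cos(3)/4 + 3*exp(1)*cos(1)/4

Recover f(theta) by differentiating a candidate F(theta); any mismatch rules it out.
F(theta) = -3*exp(2*theta)*sin(2*theta)/4 + 3*exp(2*theta)*cos(2*theta)/4 is an antiderivative of f.
Check: d/dtheta[-3*exp(2*theta)*sin(2*theta)/4 + 3*exp(2*theta)*cos(2*theta)/4] = -3*exp(2*theta)*sin(2*theta) = f(theta).
F(1/2) = -3*exp(1)*sin(1)/4 + 3*exp(1)*cos(1)/4; F(-3/2) = 3*exp(-3)*cos(3)/4 + 3*exp(-3)*sin(3)/4.
Integral = F(1/2) - F(-3/2) = -3*exp(1)*sin(1)/4 - 3*exp(-3)*sin(3)/4 - 3*exp(-3)*cos(3)/4 + 3*exp(1)*cos(1)/4.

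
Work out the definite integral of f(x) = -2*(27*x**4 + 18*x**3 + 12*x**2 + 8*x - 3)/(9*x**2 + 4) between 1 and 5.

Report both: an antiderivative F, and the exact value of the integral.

Antiderivative: F(x) = -2*x**3 - 2*x**2 + atan(3*x/2); value = -296 - atan(3/2) + atan(15/2)

Recover f(x) by differentiating a candidate F(x); any mismatch rules it out.
F(x) = -2*x**3 - 2*x**2 + atan(3*x/2) is an antiderivative of f.
Check: d/dx[-2*x**3 - 2*x**2 + atan(3*x/2)] = (-54*x**4 - 36*x**3 - 24*x**2 - 16*x + 6)/(9*x**2 + 4), which equals f(x).
F(5) = -300 + atan(15/2); F(1) = -4 + atan(3/2).
Integral = F(5) - F(1) = -296 - atan(3/2) + atan(15/2).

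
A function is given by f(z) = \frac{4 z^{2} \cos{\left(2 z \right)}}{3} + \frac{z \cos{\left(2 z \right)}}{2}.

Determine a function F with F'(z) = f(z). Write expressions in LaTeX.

An antiderivative is F(z) = \frac{2 z^{2} \sin{\left(2 z \right)}}{3} + \frac{z \sin{\left(2 z \right)}}{4} + \frac{2 z \cos{\left(2 z \right)}}{3} - \frac{\sin{\left(2 z \right)}}{3} + \frac{\cos{\left(2 z \right)}}{8}.

The integrand splits into summands that can be handled one at a time.
Check: d/dz[\frac{2 z^{2} \sin{\left(2 z \right)}}{3} + \frac{z \sin{\left(2 z \right)}}{4} + \frac{2 z \cos{\left(2 z \right)}}{3} - \frac{\sin{\left(2 z \right)}}{3} + \frac{\cos{\left(2 z \right)}}{8}] = \frac{4 z^{2} \cos{\left(2 z \right)}}{3} + \frac{z \cos{\left(2 z \right)}}{2} = f(z).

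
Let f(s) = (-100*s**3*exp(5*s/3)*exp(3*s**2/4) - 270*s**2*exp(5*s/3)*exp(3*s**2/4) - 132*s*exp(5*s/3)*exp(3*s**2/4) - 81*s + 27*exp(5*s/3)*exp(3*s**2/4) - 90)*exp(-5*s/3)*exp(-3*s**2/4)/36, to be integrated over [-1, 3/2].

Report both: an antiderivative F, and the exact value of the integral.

A first test for any F(s): its s-derivative must equal f(s) identically.
F(s) = (-(10*s**2 + 18*s - 3)**2 + 216*exp(-3*s**2/4 - 5*s/3))/144 is an antiderivative of f.
Check: d/ds[(-(10*s**2 + 18*s - 3)**2 + 216*exp(-3*s**2/4 - 5*s/3))/144] = (-100*s**3*exp(5*s/3)*exp(3*s**2/4) - 270*s**2*exp(5*s/3)*exp(3*s**2/4) - 132*s*exp(5*s/3)*exp(3*s**2/4) - 81*s + 27*exp(5*s/3)*exp(3*s**2/4) - 90)*exp(-5*s/3)*exp(-3*s**2/4)/36 = f(s).
F(3/2) = -961/64 + 3*exp(-67/16)/2; F(-1) = -121/144 + 3*exp(11/12)/2.
Integral = F(3/2) - F(-1) = -8165/576 - 3*exp(11/12)/2 + 3*exp(-67/16)/2.

Antiderivative: F(s) = (-(10*s**2 + 18*s - 3)**2 + 216*exp(-3*s**2/4 - 5*s/3))/144; value = -8165/576 - 3*exp(11/12)/2 + 3*exp(-67/16)/2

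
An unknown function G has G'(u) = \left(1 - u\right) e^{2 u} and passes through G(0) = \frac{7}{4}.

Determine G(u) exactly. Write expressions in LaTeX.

G'(u) has the shape v'r + vr' for v = \frac{3}{4} - \frac{u}{2} and r = e^{2 u} — it is the derivative of the product v*r.
A general antiderivative is \frac{\left(3 - 2 u\right) e^{2 u}}{4} + C.
The condition gives C = \frac{7}{4} - (\frac{3}{4}) = 1.
So G(u) = - \frac{u e^{2 u}}{2} + \frac{3 e^{2 u}}{4} + 1.
Check: d/du[- \frac{u e^{2 u}}{2} + \frac{3 e^{2 u}}{4} + 1] = - u e^{2 u} + e^{2 u}, which equals G'(u).

G(u) = - \frac{u e^{2 u}}{2} + \frac{3 e^{2 u}}{4} + 1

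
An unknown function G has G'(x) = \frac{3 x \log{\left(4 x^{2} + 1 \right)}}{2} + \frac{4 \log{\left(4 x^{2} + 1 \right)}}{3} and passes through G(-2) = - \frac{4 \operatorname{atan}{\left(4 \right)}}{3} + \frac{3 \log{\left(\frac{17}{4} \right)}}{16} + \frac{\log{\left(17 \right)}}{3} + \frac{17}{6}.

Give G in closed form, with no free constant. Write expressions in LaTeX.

The integrand splits into summands that can be handled one at a time.
A general antiderivative is - \frac{3 x^{2}}{4} - \frac{8 x}{3} + \left(\frac{3 x^{2}}{4} + \frac{4 x}{3}\right) \log{\left(4 x^{2} + 1 \right)} + \frac{3 \log{\left(x^{2} + \frac{1}{4} \right)}}{16} + \frac{4 \operatorname{atan}{\left(2 x \right)}}{3} + C.
The condition gives C = - \frac{4 \operatorname{atan}{\left(4 \right)}}{3} + \frac{3 \log{\left(\frac{17}{4} \right)}}{16} + \frac{\log{\left(17 \right)}}{3} + \frac{17}{6} - (- \frac{4 \operatorname{atan}{\left(4 \right)}}{3} + \frac{3 \log{\left(\frac{17}{4} \right)}}{16} + \frac{\log{\left(17 \right)}}{3} + \frac{7}{3}) = \frac{1}{2}.
So G(x) = - \frac{3 x^{2}}{4} - \frac{8 x}{3} + \left(\frac{3 x^{2}}{4} + \frac{4 x}{3}\right) \log{\left(4 x^{2} + 1 \right)} + \frac{3 \log{\left(x^{2} + \frac{1}{4} \right)}}{16} + \frac{4 \operatorname{atan}{\left(2 x \right)}}{3} + \frac{1}{2}.
Check: d/dx[- \frac{3 x^{2}}{4} - \frac{8 x}{3} + \left(\frac{3 x^{2}}{4} + \frac{4 x}{3}\right) \log{\left(4 x^{2} + 1 \right)} + \frac{3 \log{\left(x^{2} + \frac{1}{4} \right)}}{16} + \frac{4 \operatorname{atan}{\left(2 x \right)}}{3} + \frac{1}{2}] = \frac{3 x \log{\left(4 x^{2} + 1 \right)}}{2} + \frac{4 \log{\left(4 x^{2} + 1 \right)}}{3} = G'(x).

G(x) = - \frac{3 x^{2}}{4} - \frac{8 x}{3} + \left(\frac{3 x^{2}}{4} + \frac{4 x}{3}\right) \log{\left(4 x^{2} + 1 \right)} + \frac{3 \log{\left(x^{2} + \frac{1}{4} \right)}}{16} + \frac{4 \operatorname{atan}{\left(2 x \right)}}{3} + \frac{1}{2}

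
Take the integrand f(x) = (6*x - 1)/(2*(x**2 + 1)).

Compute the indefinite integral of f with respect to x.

For F(x) to be correct the identity F'(x) - f(x) = 0 must hold.
Check: d/dx[3*log(x**2 + 1)/2 - atan(x)/2] = (6*x - 1)/(2*x**2 + 2), which equals f(x).

F(x) = 3*log(x**2 + 1)/2 - atan(x)/2 + C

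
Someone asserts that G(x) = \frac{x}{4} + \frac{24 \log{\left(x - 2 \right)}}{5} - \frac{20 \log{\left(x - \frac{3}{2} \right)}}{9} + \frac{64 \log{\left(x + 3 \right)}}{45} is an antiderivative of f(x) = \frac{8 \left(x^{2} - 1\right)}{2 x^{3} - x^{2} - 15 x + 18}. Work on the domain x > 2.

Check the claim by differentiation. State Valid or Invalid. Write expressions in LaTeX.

d/dx[G] = \frac{2 x^{3} + 31 x^{2} - 15 x - 14}{8 x^{3} - 4 x^{2} - 60 x + 72}
d/dx[G] - f(x) = \frac{1}{4} != 0.

Invalid: d/dx[G] - f = \frac{1}{4}, which is not 0.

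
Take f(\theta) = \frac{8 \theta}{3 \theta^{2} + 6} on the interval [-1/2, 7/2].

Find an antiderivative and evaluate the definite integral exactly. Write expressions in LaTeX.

f matches the chain-rule pattern g'(h)*h' with inner function h(\theta) = \frac{3 \theta^{2}}{2} + 3; substituting u = h(\theta) collapses the integral.
F(\theta) = \frac{4 \log{\left(\frac{3 \theta^{2}}{2} + 3 \right)}}{3} is an antiderivative of f.
Check: d/d\theta[\frac{4 \log{\left(\frac{3 \theta^{2}}{2} + 3 \right)}}{3}] = \frac{8 \theta}{3 \theta^{2} + 6} = f(\theta).
F(7/2) = \frac{4 \log{\left(\frac{171}{8} \right)}}{3}; F(-1/2) = \frac{4 \log{\left(\frac{27}{8} \right)}}{3}.
Integral = F(7/2) - F(-1/2) = - \frac{4 \log{\left(\frac{27}{8} \right)}}{3} + \frac{4 \log{\left(\frac{171}{8} \right)}}{3}.

Antiderivative: F(\theta) = \frac{4 \log{\left(\frac{3 \theta^{2}}{2} + 3 \right)}}{3}; value = - \frac{4 \log{\left(\frac{27}{8} \right)}}{3} + \frac{4 \log{\left(\frac{171}{8} \right)}}{3}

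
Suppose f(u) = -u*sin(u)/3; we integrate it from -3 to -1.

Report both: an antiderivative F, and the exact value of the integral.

Differentiate the proposed F(u) back; it has to land on f(u) exactly.
F(u) = (u*cos(u) - sin(u))/3 is an antiderivative of f.
Check: d/du[(u*cos(u) - sin(u))/3] = -u*sin(u)/3 = f(u).
F(-1) = -cos(1)/3 + sin(1)/3; F(-3) = sin(3)/3 - cos(3).
Integral = F(-1) - F(-3) = cos(3) - cos(1)/3 - sin(3)/3 + sin(1)/3.

Antiderivative: F(u) = (u*cos(u) - sin(u))/3; value = cos(3) - cos(1)/3 - sin(3)/3 + sin(1)/3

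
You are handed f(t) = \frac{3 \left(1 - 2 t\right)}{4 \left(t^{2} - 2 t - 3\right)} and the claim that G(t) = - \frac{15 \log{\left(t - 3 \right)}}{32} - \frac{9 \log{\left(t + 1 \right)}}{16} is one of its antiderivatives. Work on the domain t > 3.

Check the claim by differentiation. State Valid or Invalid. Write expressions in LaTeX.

d/dt[G] = \frac{39 - 33 t}{32 t^{2} - 64 t - 96}
d/dt[G] - f(t) = \frac{15}{32 t - 96} != 0.

Invalid: d/dt[G] - f = \frac{15}{32 t - 96}, which is not 0.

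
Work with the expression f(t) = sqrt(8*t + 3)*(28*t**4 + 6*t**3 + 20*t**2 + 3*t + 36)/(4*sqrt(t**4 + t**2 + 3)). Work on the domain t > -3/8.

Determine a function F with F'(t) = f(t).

Recognize the product-rule pattern: f = u'v + uv' with u = (4*t + 3/2)**(3/2)/2, v = sqrt(2*t**4 + 2*t**2 + 6), so integration by parts undoes it.
Check: d/dt[(8*t + 3)**(3/2)*sqrt(t**4 + t**2 + 3)/4] = (28*t**4*sqrt(8*t + 3) + 6*t**3*sqrt(8*t + 3) + 20*t**2*sqrt(8*t + 3) + 3*t*sqrt(8*t + 3) + 36*sqrt(8*t + 3))/(4*sqrt(t**4 + t**2 + 3)), which equals f(t).

An antiderivative is F(t) = (8*t + 3)**(3/2)*sqrt(t**4 + t**2 + 3)/4.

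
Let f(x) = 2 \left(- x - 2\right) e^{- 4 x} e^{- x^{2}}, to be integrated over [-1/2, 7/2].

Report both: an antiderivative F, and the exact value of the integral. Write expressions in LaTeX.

Antiderivative: F(x) = e^{- 4 x} e^{- x^{2}}; value = - e^{\frac{7}{4}} + e^{- \frac{105}{4}}

f matches the chain-rule pattern g'(h)*h' with inner function h(x) = - x^{2} - 4 x; substituting u = h(x) collapses the integral.
F(x) = e^{- 4 x} e^{- x^{2}} is an antiderivative of f.
Check: d/dx[e^{- 4 x} e^{- x^{2}}] = \left(- 2 x - 4\right) e^{- 4 x} e^{- x^{2}}, which equals f(x).
F(7/2) = e^{- \frac{105}{4}}; F(-1/2) = e^{\frac{7}{4}}.
Integral = F(7/2) - F(-1/2) = - e^{\frac{7}{4}} + e^{- \frac{105}{4}}.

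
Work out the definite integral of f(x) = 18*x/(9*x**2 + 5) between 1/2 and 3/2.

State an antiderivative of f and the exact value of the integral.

f matches the chain-rule pattern g'(h)*h' with inner function h(x) = 3*x**2 + 5/3; substituting u = h(x) collapses the integral.
F(x) = log(3*x**2 + 5/3) is an antiderivative of f.
Check: d/dx[log(3*x**2 + 5/3)] = 18*x/(9*x**2 + 5) = f(x).
F(3/2) = log(101/12); F(1/2) = log(29/12).
Integral = F(3/2) - F(1/2) = -log(29/12) + log(101/12).

Antiderivative: F(x) = log(3*x**2 + 5/3); value = -log(29/12) + log(101/12)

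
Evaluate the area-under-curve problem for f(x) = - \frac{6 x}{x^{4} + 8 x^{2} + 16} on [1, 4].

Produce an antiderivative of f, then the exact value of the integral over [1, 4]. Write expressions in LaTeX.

f matches the chain-rule pattern g'(h)*h' with inner function h(x) = x^{2} + 4; substituting u = h(x) collapses the integral.
F(x) = \frac{3}{x^{2} + 4} is an antiderivative of f.
Check: d/dx[\frac{3}{x^{2} + 4}] = - \frac{6 x}{x^{4} + 8 x^{2} + 16} = f(x).
F(4) = \frac{3}{20}; F(1) = \frac{3}{5}.
Integral = F(4) - F(1) = - \frac{9}{20}.

Antiderivative: F(x) = \frac{3}{x^{2} + 4}; value = - \frac{9}{20}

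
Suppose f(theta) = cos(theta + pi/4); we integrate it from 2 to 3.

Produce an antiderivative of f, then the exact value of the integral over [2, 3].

Any candidate F(theta) must reproduce f(theta) exactly when differentiated.
F(theta) = sin(theta + pi/4) is an antiderivative of f.
Check: d/dtheta[sin(theta + pi/4)] = cos(theta + pi/4) = f(theta).
F(3) = sin(pi/4 + 3); F(2) = sin(pi/4 + 2).
Integral = F(3) - F(2) = sin(pi/4 + 3) - sin(pi/4 + 2).

Antiderivative: F(theta) = sin(theta + pi/4); value = sin(pi/4 + 3) - sin(pi/4 + 2)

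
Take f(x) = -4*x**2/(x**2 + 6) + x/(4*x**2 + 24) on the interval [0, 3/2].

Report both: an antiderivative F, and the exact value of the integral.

Antiderivative: F(x) = -4*x + log(x**2 + 6)/8 + 4*sqrt(6)*atan(sqrt(6)*x/6); value = -6 - log(6)/8 + log(33/4)/8 + 4*sqrt(6)*atan(sqrt(6)/4)

The integrand splits into summands that can be handled one at a time.
F(x) = -4*x + log(x**2 + 6)/8 + 4*sqrt(6)*atan(sqrt(6)*x/6) is an antiderivative of f.
Check: d/dx[-4*x + log(x**2 + 6)/8 + 4*sqrt(6)*atan(sqrt(6)*x/6)] = (-16*x**2 + x)/(4*x**2 + 24), which equals f(x).
F(3/2) = -6 + log(33/4)/8 + 4*sqrt(6)*atan(sqrt(6)/4); F(0) = log(6)/8.
Integral = F(3/2) - F(0) = -6 - log(6)/8 + log(33/4)/8 + 4*sqrt(6)*atan(sqrt(6)/4).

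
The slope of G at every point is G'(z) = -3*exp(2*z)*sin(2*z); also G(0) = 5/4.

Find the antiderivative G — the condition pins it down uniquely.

Recover the given G'(z) by differentiating a candidate G(z); any mismatch rules it out.
A general antiderivative is -3*exp(2*z)*sin(2*z)/4 + 3*exp(2*z)*cos(2*z)/4 + C.
The condition gives C = 5/4 - (3/4) = 1/2.
So G(z) = -3*exp(2*z)*sin(2*z)/4 + 3*exp(2*z)*cos(2*z)/4 + 1/2.
Check: d/dz[-3*exp(2*z)*sin(2*z)/4 + 3*exp(2*z)*cos(2*z)/4 + 1/2] = -3*exp(2*z)*sin(2*z) = G'(z).

G(z) = -3*exp(2*z)*sin(2*z)/4 + 3*exp(2*z)*cos(2*z)/4 + 1/2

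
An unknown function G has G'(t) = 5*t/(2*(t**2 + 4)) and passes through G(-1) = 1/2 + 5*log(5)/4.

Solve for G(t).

G(t) = 5*log(t**2 + 4)/4 + 1/2

G'(t) matches the chain-rule pattern g'(h)*h' with inner function h(t) = t**2 + 4; substituting u = h(t) collapses the integral.
A general antiderivative is 5*log(t**2 + 4)/4 + C.
The condition gives C = 1/2 + 5*log(5)/4 - (5*log(5)/4) = 1/2.
So G(t) = 5*log(t**2 + 4)/4 + 1/2.
Check: d/dt[5*log(t**2 + 4)/4 + 1/2] = 5*t/(2*t**2 + 8), which equals G'(t).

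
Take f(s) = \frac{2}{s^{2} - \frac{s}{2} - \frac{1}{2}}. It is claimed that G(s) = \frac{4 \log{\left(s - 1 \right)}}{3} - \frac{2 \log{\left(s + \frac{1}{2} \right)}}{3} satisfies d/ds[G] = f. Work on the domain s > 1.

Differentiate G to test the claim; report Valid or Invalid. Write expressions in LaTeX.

d/ds[G] = \frac{4 s + 8}{6 s^{2} - 3 s - 3}
d/ds[G] - f(s) = \frac{4}{6 s + 3} != 0.

Invalid: d/ds[G] - f = \frac{4}{6 s + 3}, which is not 0.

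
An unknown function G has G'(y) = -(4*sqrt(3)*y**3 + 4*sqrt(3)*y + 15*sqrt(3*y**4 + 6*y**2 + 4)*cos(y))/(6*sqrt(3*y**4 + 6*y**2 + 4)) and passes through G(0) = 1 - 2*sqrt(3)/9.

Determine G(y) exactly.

Since d/dy undoes antidifferentiation here, G(y) must give back the stated G'(y).
A general antiderivative is -sqrt(y**4 + 2*y**2 + 4/3)/3 - 5*sin(y)/2 + C.
The condition gives C = 1 - 2*sqrt(3)/9 - (-2*sqrt(3)/9) = 1.
So G(y) = (-2*sqrt(3)*sqrt(3*y**4 + 6*y**2 + 4) - 45*sin(y) + 18)/18.
Check: d/dy[(-2*sqrt(3)*sqrt(3*y**4 + 6*y**2 + 4) - 45*sin(y) + 18)/18] = (-4*sqrt(3)*y**3 - 4*sqrt(3)*y - 15*sqrt(3*y**4 + 6*y**2 + 4)*cos(y))/(6*sqrt(3*y**4 + 6*y**2 + 4)), which equals G'(y).

G(y) = (-2*sqrt(3)*sqrt(3*y**4 + 6*y**2 + 4) - 45*sin(y) + 18)/18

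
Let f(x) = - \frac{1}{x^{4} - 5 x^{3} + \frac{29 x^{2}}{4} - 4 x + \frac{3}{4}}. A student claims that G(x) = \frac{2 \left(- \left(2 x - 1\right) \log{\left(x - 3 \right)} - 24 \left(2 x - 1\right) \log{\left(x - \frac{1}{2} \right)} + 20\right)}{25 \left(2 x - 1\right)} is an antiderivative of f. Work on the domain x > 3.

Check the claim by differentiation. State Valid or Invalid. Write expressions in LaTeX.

Invalid: d/dx[G] - f = - \frac{2}{x - 1}, which is not 0.

d/dx[G] = \frac{- 8 x^{2} + 24 x - 2}{4 x^{3} - 16 x^{2} + 13 x - 3}
d/dx[G] - f(x) = - \frac{2}{x - 1} != 0.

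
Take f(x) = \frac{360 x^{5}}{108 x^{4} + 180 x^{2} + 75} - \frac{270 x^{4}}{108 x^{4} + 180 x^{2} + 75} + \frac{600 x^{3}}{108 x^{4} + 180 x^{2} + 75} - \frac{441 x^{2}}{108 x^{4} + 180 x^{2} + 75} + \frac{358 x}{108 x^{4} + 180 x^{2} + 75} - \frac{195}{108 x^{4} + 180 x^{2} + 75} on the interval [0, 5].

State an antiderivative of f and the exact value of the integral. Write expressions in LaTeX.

Antiderivative: F(x) = \frac{5 x^{2}}{3} - \frac{5 x}{2} + \frac{- \frac{x}{4} - \frac{3}{2}}{3 x^{2} + \frac{5}{2}}; value = \frac{2765}{93}

The integrand splits into summands that can be handled one at a time.
F(x) = \frac{5 x^{2}}{3} - \frac{5 x}{2} + \frac{- \frac{x}{4} - \frac{3}{2}}{3 x^{2} + \frac{5}{2}} is an antiderivative of f.
Check: d/dx[\frac{5 x^{2}}{3} - \frac{5 x}{2} + \frac{- \frac{x}{4} - \frac{3}{2}}{3 x^{2} + \frac{5}{2}}] = \frac{360 x^{5} - 270 x^{4} + 600 x^{3} - 441 x^{2} + 358 x - 195}{108 x^{4} + 180 x^{2} + 75}, which equals f(x).
F(5) = \frac{13546}{465}; F(0) = - \frac{3}{5}.
Integral = F(5) - F(0) = \frac{2765}{93}.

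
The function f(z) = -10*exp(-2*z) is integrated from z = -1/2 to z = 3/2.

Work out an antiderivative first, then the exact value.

Antiderivative: F(z) = 5*exp(-2*z); value = -5*exp(1) + 5*exp(-3)

Any candidate F(z) must reproduce f(z) exactly when differentiated.
F(z) = 5*exp(-2*z) is an antiderivative of f.
Check: d/dz[5*exp(-2*z)] = -10*exp(-2*z) = f(z).
F(3/2) = 5*exp(-3); F(-1/2) = 5*exp(1).
Integral = F(3/2) - F(-1/2) = -5*exp(1) + 5*exp(-3).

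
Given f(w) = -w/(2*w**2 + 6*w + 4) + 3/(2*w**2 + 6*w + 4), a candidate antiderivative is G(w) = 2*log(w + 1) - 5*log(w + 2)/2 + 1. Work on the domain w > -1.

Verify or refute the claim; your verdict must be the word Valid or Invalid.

d/dw[G] = (3 - w)/(2*w**2 + 6*w + 4)
This equals f(w) exactly, so the claim holds.

Valid - differentiating G returns exactly f.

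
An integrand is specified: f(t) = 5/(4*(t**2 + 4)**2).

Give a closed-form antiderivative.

An antiderivative is F(t) = 5*t/(32*t**2 + 128) + 5*atan(t/2)/64.

Differentiate the proposed F(t) back; it has to land on f(t) exactly.
Check: d/dt[5*t/(32*t**2 + 128) + 5*atan(t/2)/64] = 5/(4*t**4 + 32*t**2 + 64), which equals f(t).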